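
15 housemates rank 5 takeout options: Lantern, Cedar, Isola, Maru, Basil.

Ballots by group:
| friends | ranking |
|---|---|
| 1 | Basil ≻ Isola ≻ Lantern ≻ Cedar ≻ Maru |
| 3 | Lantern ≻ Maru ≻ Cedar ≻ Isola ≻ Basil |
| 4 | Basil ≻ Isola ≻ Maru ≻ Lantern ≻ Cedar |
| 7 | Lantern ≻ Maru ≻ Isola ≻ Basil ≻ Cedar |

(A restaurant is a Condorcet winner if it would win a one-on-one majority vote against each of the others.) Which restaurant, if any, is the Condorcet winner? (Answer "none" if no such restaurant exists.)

Pairwise majorities:
Lantern vs Cedar: 1+3+4+7 = 15 for Lantern, 0 for Cedar — Lantern by 15–0.
Lantern vs Isola: Lantern is ranked higher on 3+7 = 10 ballots, Isola on 5. Lantern wins 10–5.
Lantern vs Maru: 1+3+7 = 11 for Lantern, 4 for Maru — Lantern by 11–4.
Lantern vs Basil: Lantern is ranked higher on 3+7 = 10 ballots, Basil on 5. Lantern wins 10–5.
Cedar vs Isola: Cedar is ranked higher on 3 ballots, Isola on 12. Isola wins 12–3.
Cedar vs Maru: 1 for Cedar, 14 for Maru — Maru by 14–1.
Cedar vs Basil: Cedar preferred on 3 ballots; Basil wins 12–3.
Isola vs Maru: Isola preferred on 1+4 = 5 ballots; Maru wins 10–5.
Isola vs Basil: 3+7 = 10 for Isola, 5 for Basil — Isola by 10–5.
Maru vs Basil: Maru is ranked higher on 3+7 = 10 ballots, Basil on 5. Maru wins 10–5.
Lantern beats each of Cedar, Isola, Maru, Basil — Lantern is the Condorcet winner.

Lantern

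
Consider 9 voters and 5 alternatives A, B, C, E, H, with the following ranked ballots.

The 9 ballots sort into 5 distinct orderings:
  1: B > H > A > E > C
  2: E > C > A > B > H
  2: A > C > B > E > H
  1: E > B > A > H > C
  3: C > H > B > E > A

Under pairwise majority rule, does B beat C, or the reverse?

C

Ballots ranking B above C: 1 + 1 = 2.
Ballots ranking C above B: 9 − 2 = 7.
C wins the head-to-head 7–2.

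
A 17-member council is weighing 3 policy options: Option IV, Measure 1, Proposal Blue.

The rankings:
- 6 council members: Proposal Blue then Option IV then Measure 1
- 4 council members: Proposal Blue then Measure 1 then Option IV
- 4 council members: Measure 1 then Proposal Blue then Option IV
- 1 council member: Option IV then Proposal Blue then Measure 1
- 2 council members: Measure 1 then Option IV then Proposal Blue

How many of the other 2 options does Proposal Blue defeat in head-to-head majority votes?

2

Proposal Blue against each rival (17 council members):
Proposal Blue–Option IV: Proposal Blue 14–3.
Proposal Blue vs Measure 1: Proposal Blue preferred on 6+4+1 = 11 ballots; Proposal Blue wins 11–6.
Proposal Blue beats Option IV, Measure 1 — 2 pairwise wins.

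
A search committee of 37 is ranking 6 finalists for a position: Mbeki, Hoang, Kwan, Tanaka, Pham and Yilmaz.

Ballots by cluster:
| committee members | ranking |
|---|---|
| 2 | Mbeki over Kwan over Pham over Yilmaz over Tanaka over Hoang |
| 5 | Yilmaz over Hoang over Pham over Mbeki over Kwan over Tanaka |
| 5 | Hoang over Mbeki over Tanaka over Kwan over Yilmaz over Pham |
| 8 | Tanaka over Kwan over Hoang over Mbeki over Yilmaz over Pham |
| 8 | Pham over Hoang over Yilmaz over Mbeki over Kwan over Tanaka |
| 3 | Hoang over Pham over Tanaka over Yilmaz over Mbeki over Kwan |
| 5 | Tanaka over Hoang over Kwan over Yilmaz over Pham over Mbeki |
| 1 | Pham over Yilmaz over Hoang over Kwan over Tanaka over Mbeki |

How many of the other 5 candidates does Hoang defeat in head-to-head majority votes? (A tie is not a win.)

Hoang against each rival (37 committee members):
Hoang vs Mbeki: Hoang wins 35–2.
Hoang vs Kwan: Hoang is ranked higher on 5+5+8+3+5+1 = 27 ballots, Kwan on 10. Hoang wins 27–10.
Hoang–Tanaka: Hoang 22–15.
Hoang vs Pham: 5+5+8+3+5 = 26 for Hoang, 11 for Pham — Hoang by 26–11.
Hoang vs Yilmaz: 29 to 8, Hoang.
Hoang beats Mbeki, Kwan, Tanaka, Pham, Yilmaz — 5 pairwise wins.

5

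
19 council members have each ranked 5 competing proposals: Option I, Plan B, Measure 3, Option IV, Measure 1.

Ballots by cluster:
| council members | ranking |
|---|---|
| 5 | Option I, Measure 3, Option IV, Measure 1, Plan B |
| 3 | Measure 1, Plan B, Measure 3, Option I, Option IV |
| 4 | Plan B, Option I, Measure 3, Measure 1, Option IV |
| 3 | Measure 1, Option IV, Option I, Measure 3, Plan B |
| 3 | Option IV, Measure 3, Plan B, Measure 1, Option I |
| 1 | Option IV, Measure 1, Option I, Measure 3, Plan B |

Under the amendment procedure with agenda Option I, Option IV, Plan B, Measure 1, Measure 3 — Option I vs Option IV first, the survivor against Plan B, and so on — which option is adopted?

Round 1: Option I vs Option IV — 12–7, Option I advances.
Round 2: Option I vs Plan B — 9–10, Plan B advances.
Round 3: Plan B vs Measure 1 — 7–12, Measure 1 advances.
Round 4: Measure 1 vs Measure 3 — 7–12, Measure 3 advances.
The agenda winner is Measure 3.

Measure 3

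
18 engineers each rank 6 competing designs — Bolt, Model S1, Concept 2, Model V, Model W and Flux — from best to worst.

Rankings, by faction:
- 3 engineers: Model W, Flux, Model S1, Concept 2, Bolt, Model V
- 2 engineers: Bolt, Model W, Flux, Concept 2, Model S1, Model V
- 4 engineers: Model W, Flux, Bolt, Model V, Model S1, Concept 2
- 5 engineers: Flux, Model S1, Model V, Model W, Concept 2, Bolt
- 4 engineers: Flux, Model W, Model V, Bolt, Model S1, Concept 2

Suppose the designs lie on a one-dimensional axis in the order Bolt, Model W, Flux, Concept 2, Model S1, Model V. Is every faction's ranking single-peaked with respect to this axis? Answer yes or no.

no

Axis positions: Bolt=1, Model W=2, Flux=3, Concept 2=4, Model S1=5, Model V=6.
Faction 1: ranking walks positions 2-3-5-4-1-6; Model S1 is ranked above Concept 2 even though Concept 2 lies between Model S1 and the peak Model W on the axis — preferences dip and rise again. Not single-peaked.
Faction 2 (peak Bolt at position 1): ranking walks positions 1-2-3-4-5-6, expanding outward from the peak — single-peaked.
Faction 3: ranking walks positions 2-3-1-6-5-4; Model V is ranked above Concept 2 even though Concept 2 lies between Model V and the peak Model W on the axis — preferences dip and rise again. Not single-peaked.
Faction 4: ranking walks positions 3-5-6-2-4-1; Model S1 is ranked above Concept 2 even though Concept 2 lies between Model S1 and the peak Flux on the axis — preferences dip and rise again. Not single-peaked.
Faction 5: ranking walks positions 3-2-6-1-5-4; Model V is ranked above Concept 2 even though Concept 2 lies between Model V and the peak Flux on the axis — preferences dip and rise again. Not single-peaked.
Faction 1 violates single-peakedness, so the profile is not single-peaked on this axis.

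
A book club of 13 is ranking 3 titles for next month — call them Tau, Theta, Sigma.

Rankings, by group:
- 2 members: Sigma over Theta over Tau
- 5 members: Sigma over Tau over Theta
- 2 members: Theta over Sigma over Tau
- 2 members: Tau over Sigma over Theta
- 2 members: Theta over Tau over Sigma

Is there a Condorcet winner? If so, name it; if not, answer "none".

Check each pair by majority over 13 ballots:
Tau vs Theta: 7 to 6, Tau.
Tau vs Sigma: 4 to 9, Sigma.
Theta vs Sigma: Theta preferred on 2+2 = 4 ballots; Sigma wins 9–4.
Sigma beats each of Tau, Theta — Sigma is the Condorcet winner.

Sigma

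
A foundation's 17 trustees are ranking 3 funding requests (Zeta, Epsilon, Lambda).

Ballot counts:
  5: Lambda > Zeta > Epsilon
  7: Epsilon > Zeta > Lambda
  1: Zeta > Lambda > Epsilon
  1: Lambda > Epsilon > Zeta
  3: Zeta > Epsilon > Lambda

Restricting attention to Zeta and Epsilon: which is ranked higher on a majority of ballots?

Zeta

Ballots ranking Zeta above Epsilon: 5 + 1 + 3 = 9.
Ballots ranking Epsilon above Zeta: 17 − 9 = 8.
Zeta wins the head-to-head 9–8.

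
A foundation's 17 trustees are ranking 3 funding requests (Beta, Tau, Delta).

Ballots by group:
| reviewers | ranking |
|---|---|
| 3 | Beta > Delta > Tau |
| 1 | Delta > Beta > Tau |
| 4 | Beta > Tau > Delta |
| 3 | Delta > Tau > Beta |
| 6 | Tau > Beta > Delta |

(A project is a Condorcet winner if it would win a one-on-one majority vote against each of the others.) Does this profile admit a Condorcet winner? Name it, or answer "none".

Tau

Check each pair by majority over 17 ballots:
Beta vs Tau: Tau, 9–8.
Beta vs Delta: Beta, 13–4.
Tau vs Delta: Tau, 10–7.
Tau wins every pairwise contest, so Tau is the Condorcet winner.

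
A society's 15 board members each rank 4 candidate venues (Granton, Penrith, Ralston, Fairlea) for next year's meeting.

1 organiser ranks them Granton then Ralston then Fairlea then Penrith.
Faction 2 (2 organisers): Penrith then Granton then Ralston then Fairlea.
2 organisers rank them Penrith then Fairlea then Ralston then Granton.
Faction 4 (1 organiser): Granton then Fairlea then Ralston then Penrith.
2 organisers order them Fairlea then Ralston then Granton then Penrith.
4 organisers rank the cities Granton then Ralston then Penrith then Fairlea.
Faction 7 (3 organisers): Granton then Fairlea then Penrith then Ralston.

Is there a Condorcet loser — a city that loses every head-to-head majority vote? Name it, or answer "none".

Pairwise majorities:
Granton vs Penrith: Granton wins 11–4.
Granton vs Ralston: 1+2+1+4+3 = 11 for Granton, 4 for Ralston — Granton by 11–4.
Granton vs Fairlea: Granton is ranked higher on 1+2+1+4+3 = 11 ballots, Fairlea on 4. Granton wins 11–4.
Penrith vs Ralston: Ralston, 8–7.
Penrith–Fairlea: Penrith 8–7.
Ralston vs Fairlea: Fairlea, 8–7.
Every city wins at least one matchup (Granton beats Penrith; Penrith beats Fairlea; Ralston beats Penrith; Fairlea beats Ralston), so there is no Condorcet loser.

none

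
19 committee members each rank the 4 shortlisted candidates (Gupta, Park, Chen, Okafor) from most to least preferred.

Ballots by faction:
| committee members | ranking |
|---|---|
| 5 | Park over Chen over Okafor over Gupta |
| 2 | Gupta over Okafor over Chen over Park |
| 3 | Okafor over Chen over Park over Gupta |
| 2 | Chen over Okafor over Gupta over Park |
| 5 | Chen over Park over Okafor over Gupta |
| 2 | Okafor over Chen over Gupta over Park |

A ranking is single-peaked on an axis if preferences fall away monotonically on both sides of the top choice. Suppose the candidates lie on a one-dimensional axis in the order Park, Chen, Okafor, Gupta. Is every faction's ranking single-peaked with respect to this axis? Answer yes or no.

yes

Axis positions: Park=1, Chen=2, Okafor=3, Gupta=4.
Faction 1 (peak Park at position 1): ranking walks positions 1-2-3-4, expanding outward from the peak — single-peaked.
Faction 2 (peak Gupta at position 4): ranking walks positions 4-3-2-1, expanding outward from the peak — single-peaked.
Faction 3 (peak Okafor at position 3): ranking walks positions 3-2-1-4, expanding outward from the peak — single-peaked.
Faction 4 (peak Chen at position 2): ranking walks positions 2-3-4-1, expanding outward from the peak — single-peaked.
Faction 5 (peak Chen at position 2): ranking walks positions 2-1-3-4, expanding outward from the peak — single-peaked.
Faction 6 (peak Okafor at position 3): ranking walks positions 3-2-4-1, expanding outward from the peak — single-peaked.
Every ranking is single-peaked on this axis.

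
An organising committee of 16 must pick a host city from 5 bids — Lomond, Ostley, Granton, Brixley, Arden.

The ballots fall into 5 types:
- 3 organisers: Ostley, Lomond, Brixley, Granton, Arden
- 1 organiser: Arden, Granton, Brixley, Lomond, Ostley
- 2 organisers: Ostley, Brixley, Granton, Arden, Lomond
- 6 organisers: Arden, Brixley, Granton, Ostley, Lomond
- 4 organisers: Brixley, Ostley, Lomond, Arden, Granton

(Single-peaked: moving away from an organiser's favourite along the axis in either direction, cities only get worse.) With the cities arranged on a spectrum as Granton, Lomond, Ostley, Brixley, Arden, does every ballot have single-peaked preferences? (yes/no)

no

Axis positions: Granton=1, Lomond=2, Ostley=3, Brixley=4, Arden=5.
Type 1 (peak Ostley at position 3): ranking walks positions 3-2-4-1-5, expanding outward from the peak — single-peaked.
Type 2: ranking walks positions 5-1-4-2-3; Granton is ranked above Brixley even though Brixley lies between Granton and the peak Arden on the axis — preferences dip and rise again. Not single-peaked.
Type 3: ranking walks positions 3-4-1-5-2; Granton is ranked above Lomond even though Lomond lies between Granton and the peak Ostley on the axis — preferences dip and rise again. Not single-peaked.
Type 4: ranking walks positions 5-4-1-3-2; Granton is ranked above Ostley even though Ostley lies between Granton and the peak Arden on the axis — preferences dip and rise again. Not single-peaked.
Type 5 (peak Brixley at position 4): ranking walks positions 4-3-2-5-1, expanding outward from the peak — single-peaked.
Type 2 violates single-peakedness, so the profile is not single-peaked on this axis.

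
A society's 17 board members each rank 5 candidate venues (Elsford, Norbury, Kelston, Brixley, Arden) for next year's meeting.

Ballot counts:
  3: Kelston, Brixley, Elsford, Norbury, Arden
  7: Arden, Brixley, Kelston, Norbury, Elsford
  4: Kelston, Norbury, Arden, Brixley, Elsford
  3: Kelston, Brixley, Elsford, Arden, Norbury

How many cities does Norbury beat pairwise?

1

Norbury against each rival (17 organisers):
Norbury vs Elsford: Norbury wins 11–6.
Norbury–Kelston: Kelston 17–0.
Norbury vs Brixley: Brixley wins 13–4.
Norbury vs Arden: Arden wins 10–7.
Norbury beats Elsford; loses to Kelston, Brixley, Arden — 1 pairwise win.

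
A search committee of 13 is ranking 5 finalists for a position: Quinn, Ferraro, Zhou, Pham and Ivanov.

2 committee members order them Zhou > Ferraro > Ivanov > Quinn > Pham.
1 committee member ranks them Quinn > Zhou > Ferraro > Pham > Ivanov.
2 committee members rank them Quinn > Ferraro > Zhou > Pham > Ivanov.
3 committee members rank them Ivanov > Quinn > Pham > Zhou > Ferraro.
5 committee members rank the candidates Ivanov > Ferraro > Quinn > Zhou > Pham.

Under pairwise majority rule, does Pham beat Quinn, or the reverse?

Quinn

No ballot ranks Pham above Quinn: 0.
Ballots ranking Quinn above Pham: 13 − 0 = 13.
Quinn wins the head-to-head 13–0.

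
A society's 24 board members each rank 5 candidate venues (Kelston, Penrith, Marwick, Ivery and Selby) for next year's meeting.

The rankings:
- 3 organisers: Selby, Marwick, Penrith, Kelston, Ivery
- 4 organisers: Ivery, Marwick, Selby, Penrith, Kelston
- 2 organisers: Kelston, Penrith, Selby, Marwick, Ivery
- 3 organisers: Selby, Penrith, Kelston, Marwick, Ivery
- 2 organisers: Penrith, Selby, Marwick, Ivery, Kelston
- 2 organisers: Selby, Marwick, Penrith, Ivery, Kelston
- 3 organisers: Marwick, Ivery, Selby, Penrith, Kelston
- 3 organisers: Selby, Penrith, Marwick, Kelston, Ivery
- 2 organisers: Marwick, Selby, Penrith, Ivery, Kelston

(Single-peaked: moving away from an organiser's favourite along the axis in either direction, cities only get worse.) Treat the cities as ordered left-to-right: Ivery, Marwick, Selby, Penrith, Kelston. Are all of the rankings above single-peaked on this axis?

yes

Axis positions: Ivery=1, Marwick=2, Selby=3, Penrith=4, Kelston=5.
Group 1 (peak Selby at position 3): ranking walks positions 3-2-4-5-1, expanding outward from the peak — single-peaked.
Group 2 (peak Ivery at position 1): ranking walks positions 1-2-3-4-5, expanding outward from the peak — single-peaked.
Group 3 (peak Kelston at position 5): ranking walks positions 5-4-3-2-1, expanding outward from the peak — single-peaked.
Group 4 (peak Selby at position 3): ranking walks positions 3-4-5-2-1, expanding outward from the peak — single-peaked.
Group 5 (peak Penrith at position 4): ranking walks positions 4-3-2-1-5, expanding outward from the peak — single-peaked.
Group 6 (peak Selby at position 3): ranking walks positions 3-2-4-1-5, expanding outward from the peak — single-peaked.
Group 7 (peak Marwick at position 2): ranking walks positions 2-1-3-4-5, expanding outward from the peak — single-peaked.
Group 8 (peak Selby at position 3): ranking walks positions 3-4-2-5-1, expanding outward from the peak — single-peaked.
Group 9 (peak Marwick at position 2): ranking walks positions 2-3-4-1-5, expanding outward from the peak — single-peaked.
Every ranking is single-peaked on this axis.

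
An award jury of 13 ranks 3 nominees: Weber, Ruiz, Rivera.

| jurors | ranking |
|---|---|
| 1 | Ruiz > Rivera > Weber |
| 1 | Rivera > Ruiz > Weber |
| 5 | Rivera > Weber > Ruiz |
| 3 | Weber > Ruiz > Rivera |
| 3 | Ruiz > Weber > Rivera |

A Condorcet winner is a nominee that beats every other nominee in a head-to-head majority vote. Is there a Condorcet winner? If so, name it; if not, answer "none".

Check each pair by majority over 13 ballots:
Weber vs Ruiz: 8 to 5, Weber.
Weber vs Rivera: 3+3 = 6 for Weber, 7 for Rivera — Rivera by 7–6.
Ruiz vs Rivera: 7 to 6, Ruiz.
Each nominee drops at least one matchup (Weber loses to Rivera; Ruiz loses to Weber; Rivera loses to Ruiz); the cycle Weber > Ruiz > Rivera > Weber rules out a Condorcet winner.

none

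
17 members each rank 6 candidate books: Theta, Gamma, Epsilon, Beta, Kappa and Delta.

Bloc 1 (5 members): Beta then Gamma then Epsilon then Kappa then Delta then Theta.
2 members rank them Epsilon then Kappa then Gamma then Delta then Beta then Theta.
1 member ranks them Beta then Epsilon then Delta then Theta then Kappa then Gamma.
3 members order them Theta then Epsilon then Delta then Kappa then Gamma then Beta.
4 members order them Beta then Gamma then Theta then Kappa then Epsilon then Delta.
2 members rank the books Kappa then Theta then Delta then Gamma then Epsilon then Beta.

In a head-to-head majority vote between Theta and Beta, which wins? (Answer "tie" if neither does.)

Beta

Ballots ranking Theta above Beta: 3 + 2 = 5.
Ballots ranking Beta above Theta: 17 − 5 = 12.
Beta wins the head-to-head 12–5.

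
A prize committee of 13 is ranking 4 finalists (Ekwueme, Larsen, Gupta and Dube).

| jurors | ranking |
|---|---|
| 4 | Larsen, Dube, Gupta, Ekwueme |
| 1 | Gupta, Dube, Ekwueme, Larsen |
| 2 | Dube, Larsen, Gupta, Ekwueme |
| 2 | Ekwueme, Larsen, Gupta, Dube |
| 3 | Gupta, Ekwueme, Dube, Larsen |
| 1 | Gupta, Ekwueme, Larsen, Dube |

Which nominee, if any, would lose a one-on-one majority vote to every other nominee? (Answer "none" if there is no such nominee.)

Head-to-head results (13 jurors):
Ekwueme–Larsen: Ekwueme 7–6.
Ekwueme–Gupta: Gupta 11–2.
Ekwueme vs Dube: 6 to 7, Dube.
Larsen vs Gupta: Larsen preferred on 4+2+2 = 8 ballots; Larsen wins 8–5.
Larsen–Dube: Larsen 7–6.
Gupta vs Dube: Gupta preferred on 1+2+3+1 = 7 ballots; Gupta wins 7–6.
No nominee is winless: Ekwueme beats Larsen; Larsen beats Gupta; Gupta beats Ekwueme; Dube beats Ekwueme. There is no Condorcet loser.

none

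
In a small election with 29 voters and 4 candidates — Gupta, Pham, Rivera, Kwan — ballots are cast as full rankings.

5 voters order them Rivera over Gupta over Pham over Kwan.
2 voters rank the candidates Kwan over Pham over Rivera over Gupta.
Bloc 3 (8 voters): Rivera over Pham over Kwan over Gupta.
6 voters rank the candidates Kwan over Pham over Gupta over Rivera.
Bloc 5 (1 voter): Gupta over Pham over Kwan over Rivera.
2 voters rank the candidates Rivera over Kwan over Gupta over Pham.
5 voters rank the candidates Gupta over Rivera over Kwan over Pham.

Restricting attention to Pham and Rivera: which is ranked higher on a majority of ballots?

Rivera

Ballots ranking Pham above Rivera: 2 + 6 + 1 = 9.
Ballots ranking Rivera above Pham: 29 − 9 = 20.
Rivera wins the head-to-head 20–9.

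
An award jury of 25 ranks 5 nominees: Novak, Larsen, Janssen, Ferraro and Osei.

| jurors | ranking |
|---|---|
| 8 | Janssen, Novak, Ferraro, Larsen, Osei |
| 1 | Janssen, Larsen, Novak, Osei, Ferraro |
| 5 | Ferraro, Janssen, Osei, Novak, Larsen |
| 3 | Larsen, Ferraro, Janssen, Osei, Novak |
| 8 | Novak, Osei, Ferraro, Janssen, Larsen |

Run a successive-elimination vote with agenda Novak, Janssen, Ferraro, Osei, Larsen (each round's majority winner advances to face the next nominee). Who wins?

Round 1: Novak vs Janssen — 8–17, Janssen advances.
Round 2: Janssen vs Ferraro — 9–16, Ferraro advances.
Round 3: Ferraro vs Osei — 16–9, Ferraro advances.
Round 4: Ferraro vs Larsen — 21–4, Ferraro advances.
Ferraro survives the agenda.

Ferraro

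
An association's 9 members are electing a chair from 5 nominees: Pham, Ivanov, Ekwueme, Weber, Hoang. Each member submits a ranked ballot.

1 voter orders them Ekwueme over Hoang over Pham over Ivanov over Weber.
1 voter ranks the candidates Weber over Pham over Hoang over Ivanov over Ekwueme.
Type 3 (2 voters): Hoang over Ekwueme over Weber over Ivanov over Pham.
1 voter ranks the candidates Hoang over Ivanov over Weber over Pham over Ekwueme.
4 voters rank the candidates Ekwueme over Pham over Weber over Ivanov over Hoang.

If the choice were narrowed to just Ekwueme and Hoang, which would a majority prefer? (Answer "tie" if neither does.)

Ekwueme

Ballots ranking Ekwueme above Hoang: 1 + 4 = 5.
Ballots ranking Hoang above Ekwueme: 9 − 5 = 4.
Ekwueme wins the head-to-head 5–4.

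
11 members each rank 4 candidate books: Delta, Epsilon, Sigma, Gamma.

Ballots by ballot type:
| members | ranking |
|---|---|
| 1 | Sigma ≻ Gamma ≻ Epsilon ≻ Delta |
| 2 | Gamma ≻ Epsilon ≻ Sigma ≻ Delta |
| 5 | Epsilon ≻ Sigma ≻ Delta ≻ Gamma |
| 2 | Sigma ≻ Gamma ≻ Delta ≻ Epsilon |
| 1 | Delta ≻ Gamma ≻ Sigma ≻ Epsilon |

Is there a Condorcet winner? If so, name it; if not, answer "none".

none

Pairwise majorities:
Delta vs Epsilon: Epsilon wins 8–3.
Delta vs Sigma: Sigma wins 10–1.
Delta vs Gamma: Delta wins 6–5.
Epsilon–Sigma: Epsilon 7–4.
Epsilon vs Gamma: Gamma, 6–5.
Sigma–Gamma: Sigma 8–3.
Each book drops at least one matchup (Delta loses to Epsilon; Epsilon loses to Gamma; Sigma loses to Epsilon; Gamma loses to Delta); the cycle Delta beats Gamma beats Epsilon beats Delta rules out a Condorcet winner.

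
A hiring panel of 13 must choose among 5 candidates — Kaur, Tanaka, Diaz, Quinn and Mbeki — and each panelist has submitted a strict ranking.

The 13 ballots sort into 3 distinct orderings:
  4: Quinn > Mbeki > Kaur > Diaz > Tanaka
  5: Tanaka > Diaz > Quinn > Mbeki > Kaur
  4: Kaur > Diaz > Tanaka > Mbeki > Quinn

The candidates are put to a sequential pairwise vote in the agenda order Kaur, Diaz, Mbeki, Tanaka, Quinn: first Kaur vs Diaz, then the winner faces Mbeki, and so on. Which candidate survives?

Tanaka

Round 1: Kaur vs Diaz — 8–5, Kaur advances.
Round 2: Kaur vs Mbeki — 4–9, Mbeki advances.
Round 3: Mbeki vs Tanaka — 4–9, Tanaka advances.
Round 4: Tanaka vs Quinn — 9–4, Tanaka advances.
The agenda winner is Tanaka.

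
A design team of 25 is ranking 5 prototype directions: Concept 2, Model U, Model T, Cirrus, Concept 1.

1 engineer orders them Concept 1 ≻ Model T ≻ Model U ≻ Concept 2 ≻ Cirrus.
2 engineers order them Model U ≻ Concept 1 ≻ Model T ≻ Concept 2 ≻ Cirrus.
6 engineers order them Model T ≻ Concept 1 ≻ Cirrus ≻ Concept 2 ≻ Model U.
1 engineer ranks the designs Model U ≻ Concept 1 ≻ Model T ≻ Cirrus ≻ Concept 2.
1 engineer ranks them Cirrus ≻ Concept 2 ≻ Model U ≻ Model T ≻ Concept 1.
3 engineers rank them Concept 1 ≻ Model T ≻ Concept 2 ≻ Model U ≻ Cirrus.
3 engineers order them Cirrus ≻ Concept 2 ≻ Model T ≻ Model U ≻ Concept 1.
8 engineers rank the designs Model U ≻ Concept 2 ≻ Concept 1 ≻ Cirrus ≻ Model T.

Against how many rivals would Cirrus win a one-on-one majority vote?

Cirrus against each rival (25 engineers):
Cirrus vs Concept 2: Cirrus is ranked higher on 6+1+1+3 = 11 ballots, Concept 2 on 14. Concept 2 wins 14–11.
Cirrus vs Model U: Cirrus preferred on 6+1+3 = 10 ballots; Model U wins 15–10.
Cirrus vs Model T: 1+3+8 = 12 for Cirrus, 13 for Model T — Model T by 13–12.
Cirrus vs Concept 1: Concept 1, 21–4.
Cirrus beats no one; loses to Concept 2, Model U, Model T, Concept 1 — 0 pairwise wins.

0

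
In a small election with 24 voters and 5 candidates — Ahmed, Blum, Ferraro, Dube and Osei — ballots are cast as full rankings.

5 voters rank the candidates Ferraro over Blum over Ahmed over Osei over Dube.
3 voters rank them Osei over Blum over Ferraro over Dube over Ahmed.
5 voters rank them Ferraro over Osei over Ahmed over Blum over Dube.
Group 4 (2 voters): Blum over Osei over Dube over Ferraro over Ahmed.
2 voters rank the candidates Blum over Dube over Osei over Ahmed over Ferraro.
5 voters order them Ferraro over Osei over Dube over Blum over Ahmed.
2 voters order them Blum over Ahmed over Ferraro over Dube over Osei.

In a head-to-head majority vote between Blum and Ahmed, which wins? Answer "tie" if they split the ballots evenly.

Blum

Ballots ranking Blum above Ahmed: 5 + 3 + 2 + 2 + 5 + 2 = 19.
Ballots ranking Ahmed above Blum: 24 − 19 = 5.
Blum wins the head-to-head 19–5.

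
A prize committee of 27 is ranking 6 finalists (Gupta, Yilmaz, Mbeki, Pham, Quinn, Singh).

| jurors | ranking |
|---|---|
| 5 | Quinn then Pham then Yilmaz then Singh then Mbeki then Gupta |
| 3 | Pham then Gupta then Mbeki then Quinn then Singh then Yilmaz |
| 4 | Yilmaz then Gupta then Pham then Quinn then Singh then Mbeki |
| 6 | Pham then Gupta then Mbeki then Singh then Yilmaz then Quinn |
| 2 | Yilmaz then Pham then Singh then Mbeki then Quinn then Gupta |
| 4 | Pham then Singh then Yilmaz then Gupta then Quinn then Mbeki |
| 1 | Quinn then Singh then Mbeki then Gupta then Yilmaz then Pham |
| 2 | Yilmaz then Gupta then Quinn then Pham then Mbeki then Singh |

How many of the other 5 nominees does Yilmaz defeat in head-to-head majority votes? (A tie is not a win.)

Yilmaz against each rival (27 jurors):
Yilmaz vs Gupta: Yilmaz, 17–10.
Yilmaz–Mbeki: Yilmaz 17–10.
Yilmaz vs Pham: 4+2+1+2 = 9 for Yilmaz, 18 for Pham — Pham by 18–9.
Yilmaz vs Quinn: Yilmaz wins 18–9.
Yilmaz vs Singh: Singh wins 14–13.
Yilmaz beats Gupta, Mbeki, Quinn; loses to Pham, Singh — 3 pairwise wins.

3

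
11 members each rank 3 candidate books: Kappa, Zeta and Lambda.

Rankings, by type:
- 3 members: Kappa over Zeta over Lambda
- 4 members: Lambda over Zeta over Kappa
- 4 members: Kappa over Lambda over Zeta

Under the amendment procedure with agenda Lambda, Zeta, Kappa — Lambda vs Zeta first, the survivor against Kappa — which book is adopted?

Kappa

Round 1: Lambda vs Zeta — 8–3, Lambda advances.
Round 2: Lambda vs Kappa — 4–7, Kappa advances.
The agenda winner is Kappa.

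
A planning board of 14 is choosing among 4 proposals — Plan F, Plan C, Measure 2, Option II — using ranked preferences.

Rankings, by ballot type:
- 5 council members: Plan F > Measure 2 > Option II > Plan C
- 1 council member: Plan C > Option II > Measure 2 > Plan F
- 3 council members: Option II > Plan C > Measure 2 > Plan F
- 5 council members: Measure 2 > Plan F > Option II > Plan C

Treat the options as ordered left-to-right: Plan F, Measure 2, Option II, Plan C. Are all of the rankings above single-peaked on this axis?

yes

Axis positions: Plan F=1, Measure 2=2, Option II=3, Plan C=4.
Ballot type 1 (peak Plan F at position 1): ranking walks positions 1-2-3-4, expanding outward from the peak — single-peaked.
Ballot type 2 (peak Plan C at position 4): ranking walks positions 4-3-2-1, expanding outward from the peak — single-peaked.
Ballot type 3 (peak Option II at position 3): ranking walks positions 3-4-2-1, expanding outward from the peak — single-peaked.
Ballot type 4 (peak Measure 2 at position 2): ranking walks positions 2-1-3-4, expanding outward from the peak — single-peaked.
Every ranking is single-peaked on this axis.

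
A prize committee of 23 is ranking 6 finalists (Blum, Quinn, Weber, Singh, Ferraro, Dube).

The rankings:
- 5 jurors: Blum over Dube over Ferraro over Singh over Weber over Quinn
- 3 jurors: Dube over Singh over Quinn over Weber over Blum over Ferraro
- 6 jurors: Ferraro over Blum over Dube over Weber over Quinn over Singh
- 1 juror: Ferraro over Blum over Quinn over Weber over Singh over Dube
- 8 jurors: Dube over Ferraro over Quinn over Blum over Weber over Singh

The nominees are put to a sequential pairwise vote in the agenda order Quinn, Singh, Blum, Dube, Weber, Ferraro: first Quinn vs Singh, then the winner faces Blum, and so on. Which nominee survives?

Ferraro

Round 1: Quinn vs Singh — 15–8, Quinn advances.
Round 2: Quinn vs Blum — 11–12, Blum advances.
Round 3: Blum vs Dube — 12–11, Blum advances.
Round 4: Blum vs Weber — 20–3, Blum advances.
Round 5: Blum vs Ferraro — 8–15, Ferraro advances.
The agenda winner is Ferraro.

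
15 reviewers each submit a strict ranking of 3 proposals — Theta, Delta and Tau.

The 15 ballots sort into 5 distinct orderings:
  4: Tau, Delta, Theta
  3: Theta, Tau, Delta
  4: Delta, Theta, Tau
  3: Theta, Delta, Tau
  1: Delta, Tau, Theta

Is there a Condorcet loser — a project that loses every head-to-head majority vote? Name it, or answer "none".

Tau

Head-to-head results (15 reviewers):
Theta–Delta: Delta 9–6.
Theta vs Tau: Theta, 10–5.
Delta vs Tau: Delta, 8–7.
Tau is beaten in every head-to-head and is the Condorcet loser.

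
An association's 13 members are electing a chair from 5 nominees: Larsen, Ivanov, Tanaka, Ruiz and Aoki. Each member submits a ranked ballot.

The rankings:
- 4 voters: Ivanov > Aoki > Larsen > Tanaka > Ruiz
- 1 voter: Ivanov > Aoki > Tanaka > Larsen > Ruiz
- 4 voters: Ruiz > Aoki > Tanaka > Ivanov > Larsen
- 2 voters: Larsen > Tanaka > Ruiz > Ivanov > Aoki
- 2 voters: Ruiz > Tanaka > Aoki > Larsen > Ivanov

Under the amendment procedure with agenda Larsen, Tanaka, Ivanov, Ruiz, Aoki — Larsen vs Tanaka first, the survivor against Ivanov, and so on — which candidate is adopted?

Round 1: Larsen vs Tanaka — 6–7, Tanaka advances.
Round 2: Tanaka vs Ivanov — 8–5, Tanaka advances.
Round 3: Tanaka vs Ruiz — 7–6, Tanaka advances.
Round 4: Tanaka vs Aoki — 4–9, Aoki advances.
The agenda winner is Aoki.

Aoki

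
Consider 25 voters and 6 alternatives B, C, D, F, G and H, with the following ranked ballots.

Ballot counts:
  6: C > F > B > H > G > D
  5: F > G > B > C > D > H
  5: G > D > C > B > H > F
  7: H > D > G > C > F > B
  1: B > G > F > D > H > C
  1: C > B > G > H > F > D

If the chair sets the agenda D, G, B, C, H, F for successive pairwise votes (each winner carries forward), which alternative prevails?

Round 1: D vs G — 7–18, G advances.
Round 2: G vs B — 17–8, G advances.
Round 3: G vs C — 18–7, G advances.
Round 4: G vs H — 12–13, H advances.
Round 5: H vs F — 13–12, H advances.
H survives the agenda.

H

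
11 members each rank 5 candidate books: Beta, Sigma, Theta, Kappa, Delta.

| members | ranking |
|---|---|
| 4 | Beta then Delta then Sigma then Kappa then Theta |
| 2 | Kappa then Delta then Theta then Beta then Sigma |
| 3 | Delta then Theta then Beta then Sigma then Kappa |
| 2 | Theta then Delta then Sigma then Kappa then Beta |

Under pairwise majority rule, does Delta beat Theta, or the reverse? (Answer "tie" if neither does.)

Delta

Ballots ranking Delta above Theta: 4 + 2 + 3 = 9.
Ballots ranking Theta above Delta: 11 − 9 = 2.
Delta wins the head-to-head 9–2.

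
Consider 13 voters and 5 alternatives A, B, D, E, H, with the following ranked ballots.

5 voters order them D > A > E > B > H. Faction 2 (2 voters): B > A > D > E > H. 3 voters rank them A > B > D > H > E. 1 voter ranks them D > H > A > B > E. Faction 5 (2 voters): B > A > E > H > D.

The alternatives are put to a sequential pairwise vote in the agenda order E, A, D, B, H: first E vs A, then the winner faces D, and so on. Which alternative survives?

A

Round 1: E vs A — 0–13, A advances.
Round 2: A vs D — 7–6, A advances.
Round 3: A vs B — 9–4, A advances.
Round 4: A vs H — 12–1, A advances.
The agenda winner is A.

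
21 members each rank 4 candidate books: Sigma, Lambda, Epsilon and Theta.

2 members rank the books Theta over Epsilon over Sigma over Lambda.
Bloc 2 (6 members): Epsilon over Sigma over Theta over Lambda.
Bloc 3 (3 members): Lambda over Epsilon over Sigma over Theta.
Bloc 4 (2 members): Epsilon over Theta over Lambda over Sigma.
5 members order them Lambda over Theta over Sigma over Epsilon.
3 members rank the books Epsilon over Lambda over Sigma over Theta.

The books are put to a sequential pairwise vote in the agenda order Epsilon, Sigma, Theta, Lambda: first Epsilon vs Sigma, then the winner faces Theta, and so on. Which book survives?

Round 1: Epsilon vs Sigma — 16–5, Epsilon advances.
Round 2: Epsilon vs Theta — 14–7, Epsilon advances.
Round 3: Epsilon vs Lambda — 13–8, Epsilon advances.
The agenda winner is Epsilon.

Epsilon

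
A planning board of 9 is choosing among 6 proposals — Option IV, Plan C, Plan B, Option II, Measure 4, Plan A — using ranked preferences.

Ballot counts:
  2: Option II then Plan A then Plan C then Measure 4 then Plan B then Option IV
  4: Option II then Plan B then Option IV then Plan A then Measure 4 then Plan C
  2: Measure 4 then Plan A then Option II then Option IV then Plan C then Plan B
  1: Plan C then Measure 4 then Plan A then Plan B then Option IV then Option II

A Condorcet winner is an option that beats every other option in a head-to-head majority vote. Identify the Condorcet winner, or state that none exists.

Check each pair by majority over 9 ballots:
Option IV vs Plan C: Option IV is ranked higher on 4+2 = 6 ballots, Plan C on 3. Option IV wins 6–3.
Option IV–Plan B: Plan B 7–2.
Option IV vs Option II: Option II wins 8–1.
Option IV vs Measure 4: Option IV preferred on 4 ballots; Measure 4 wins 5–4.
Option IV vs Plan A: Plan A, 5–4.
Plan C vs Plan B: 2+2+1 = 5 for Plan C, 4 for Plan B — Plan C by 5–4.
Plan C vs Option II: Plan C preferred on 1 ballot; Option II wins 8–1.
Plan C vs Measure 4: Measure 4, 6–3.
Plan C vs Plan A: Plan A wins 8–1.
Plan B vs Option II: 1 to 8, Option II.
Plan B vs Measure 4: Plan B is ranked higher on 4 ballots, Measure 4 on 5. Measure 4 wins 5–4.
Plan B vs Plan A: Plan A, 5–4.
Option II vs Measure 4: Option II, 6–3.
Option II vs Plan A: Option II, 6–3.
Measure 4–Plan A: Plan A 6–3.
Option II wins every pairwise contest, so Option II is the Condorcet winner.

Option II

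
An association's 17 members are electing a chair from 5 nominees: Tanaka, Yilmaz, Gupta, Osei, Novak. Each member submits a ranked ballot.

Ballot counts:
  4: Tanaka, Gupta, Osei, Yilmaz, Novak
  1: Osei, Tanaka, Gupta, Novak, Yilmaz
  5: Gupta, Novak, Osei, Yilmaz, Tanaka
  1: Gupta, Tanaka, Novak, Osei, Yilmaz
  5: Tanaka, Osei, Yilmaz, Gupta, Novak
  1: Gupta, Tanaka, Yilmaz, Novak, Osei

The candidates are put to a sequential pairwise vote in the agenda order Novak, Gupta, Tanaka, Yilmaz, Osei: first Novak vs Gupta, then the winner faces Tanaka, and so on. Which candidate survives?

Round 1: Novak vs Gupta — 0–17, Gupta advances.
Round 2: Gupta vs Tanaka — 7–10, Tanaka advances.
Round 3: Tanaka vs Yilmaz — 12–5, Tanaka advances.
Round 4: Tanaka vs Osei — 11–6, Tanaka advances.
The agenda winner is Tanaka.

Tanaka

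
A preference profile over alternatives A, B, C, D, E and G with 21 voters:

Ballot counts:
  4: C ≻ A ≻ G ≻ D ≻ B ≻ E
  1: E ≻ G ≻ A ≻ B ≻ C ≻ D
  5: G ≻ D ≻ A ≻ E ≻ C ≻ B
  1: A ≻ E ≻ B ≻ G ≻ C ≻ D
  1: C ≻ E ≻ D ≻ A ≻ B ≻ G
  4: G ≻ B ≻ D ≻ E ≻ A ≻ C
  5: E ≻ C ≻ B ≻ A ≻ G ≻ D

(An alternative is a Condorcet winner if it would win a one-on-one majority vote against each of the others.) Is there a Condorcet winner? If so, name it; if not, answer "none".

none

Head-to-head results (21 voters):
A vs B: A is ranked higher on 4+1+5+1+1 = 12 ballots, B on 9. A wins 12–9.
A vs C: A preferred on 1+5+1+4 = 11 ballots; A wins 11–10.
A vs D: A is ranked higher on 4+1+1+5 = 11 ballots, D on 10. A wins 11–10.
A vs E: A is ranked higher on 4+5+1 = 10 ballots, E on 11. E wins 11–10.
A vs G: 11 to 10, A.
B vs C: B preferred on 1+1+4 = 6 ballots; C wins 15–6.
B vs D: 1+1+4+5 = 11 for B, 10 for D — B by 11–10.
B vs E: B preferred on 4+4 = 8 ballots; E wins 13–8.
B vs G: 1+1+5 = 7 for B, 14 for G — G by 14–7.
C vs D: 4+1+1+1+5 = 12 for C, 9 for D — C by 12–9.
C vs E: 4+1 = 5 for C, 16 for E — E by 16–5.
C vs G: C is ranked higher on 4+1+5 = 10 ballots, G on 11. G wins 11–10.
D vs E: D preferred on 4+5+4 = 13 ballots; D wins 13–8.
D vs G: D preferred on 1 ballot; G wins 20–1.
E vs G: 1+1+1+5 = 8 for E, 13 for G — G by 13–8.
Each alternative drops at least one matchup (A loses to E; B loses to A; C loses to A; D loses to A; E loses to D; G loses to A); the cycle A beats D beats E beats A rules out a Condorcet winner.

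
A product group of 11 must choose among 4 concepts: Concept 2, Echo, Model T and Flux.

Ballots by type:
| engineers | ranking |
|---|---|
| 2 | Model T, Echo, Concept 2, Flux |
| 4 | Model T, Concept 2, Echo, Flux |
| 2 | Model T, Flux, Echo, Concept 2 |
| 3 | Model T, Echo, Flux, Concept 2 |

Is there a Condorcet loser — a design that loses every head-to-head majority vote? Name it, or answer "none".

Pairwise majorities:
Concept 2 vs Echo: Echo wins 7–4.
Concept 2 vs Model T: 0 for Concept 2, 11 for Model T — Model T by 11–0.
Concept 2 vs Flux: Concept 2 is ranked higher on 2+4 = 6 ballots, Flux on 5. Concept 2 wins 6–5.
Echo vs Model T: 0 for Echo, 11 for Model T — Model T by 11–0.
Echo–Flux: Echo 9–2.
Model T vs Flux: Model T wins 11–0.
Flux loses to every other design — it is the Condorcet loser.

Flux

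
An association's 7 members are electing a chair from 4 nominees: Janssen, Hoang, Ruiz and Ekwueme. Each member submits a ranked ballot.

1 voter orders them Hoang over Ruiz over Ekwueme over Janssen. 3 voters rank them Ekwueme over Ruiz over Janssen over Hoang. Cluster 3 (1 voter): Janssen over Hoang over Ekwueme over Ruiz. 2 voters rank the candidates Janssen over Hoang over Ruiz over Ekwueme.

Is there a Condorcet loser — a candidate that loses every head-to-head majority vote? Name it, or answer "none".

none

Head-to-head results (7 voters):
Janssen vs Hoang: Janssen is ranked higher on 3+1+2 = 6 ballots, Hoang on 1. Janssen wins 6–1.
Janssen vs Ruiz: Ruiz wins 4–3.
Janssen vs Ekwueme: Ekwueme, 4–3.
Hoang vs Ruiz: Hoang preferred on 1+1+2 = 4 ballots; Hoang wins 4–3.
Hoang vs Ekwueme: 1+1+2 = 4 for Hoang, 3 for Ekwueme — Hoang by 4–3.
Ruiz vs Ekwueme: Ruiz preferred on 1+2 = 3 ballots; Ekwueme wins 4–3.
No candidate is winless: Janssen beats Hoang; Hoang beats Ruiz; Ruiz beats Janssen; Ekwueme beats Janssen. There is no Condorcet loser.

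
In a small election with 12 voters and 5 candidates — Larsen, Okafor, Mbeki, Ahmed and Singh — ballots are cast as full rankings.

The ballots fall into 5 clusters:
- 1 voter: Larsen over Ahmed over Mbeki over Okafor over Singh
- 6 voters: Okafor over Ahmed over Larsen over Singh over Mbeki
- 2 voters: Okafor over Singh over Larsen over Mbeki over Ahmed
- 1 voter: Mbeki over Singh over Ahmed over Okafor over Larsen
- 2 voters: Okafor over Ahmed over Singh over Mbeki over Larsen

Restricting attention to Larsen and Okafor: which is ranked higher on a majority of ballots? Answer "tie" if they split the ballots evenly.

Okafor

Ballots ranking Larsen above Okafor: 1.
Ballots ranking Okafor above Larsen: 12 − 1 = 11.
Okafor wins the head-to-head 11–1.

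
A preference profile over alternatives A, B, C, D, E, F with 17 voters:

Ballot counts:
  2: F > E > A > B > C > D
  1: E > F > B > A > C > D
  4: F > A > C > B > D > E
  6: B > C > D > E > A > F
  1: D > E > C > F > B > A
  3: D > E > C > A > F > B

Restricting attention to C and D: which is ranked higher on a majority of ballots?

C

Ballots ranking C above D: 2 + 1 + 4 + 6 = 13.
Ballots ranking D above C: 17 − 13 = 4.
C wins the head-to-head 13–4.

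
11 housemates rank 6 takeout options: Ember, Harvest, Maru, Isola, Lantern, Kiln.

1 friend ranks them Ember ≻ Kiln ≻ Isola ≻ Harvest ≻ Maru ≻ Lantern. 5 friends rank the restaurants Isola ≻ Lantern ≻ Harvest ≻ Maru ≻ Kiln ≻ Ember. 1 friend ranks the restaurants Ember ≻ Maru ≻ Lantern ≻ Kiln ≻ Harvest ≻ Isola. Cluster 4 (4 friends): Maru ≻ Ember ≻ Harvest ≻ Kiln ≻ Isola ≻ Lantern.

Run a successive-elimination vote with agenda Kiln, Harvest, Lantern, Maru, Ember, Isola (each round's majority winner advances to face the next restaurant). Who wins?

Round 1: Kiln vs Harvest — 2–9, Harvest advances.
Round 2: Harvest vs Lantern — 5–6, Lantern advances.
Round 3: Lantern vs Maru — 5–6, Maru advances.
Round 4: Maru vs Ember — 9–2, Maru advances.
Round 5: Maru vs Isola — 5–6, Isola advances.
The agenda winner is Isola.

Isola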